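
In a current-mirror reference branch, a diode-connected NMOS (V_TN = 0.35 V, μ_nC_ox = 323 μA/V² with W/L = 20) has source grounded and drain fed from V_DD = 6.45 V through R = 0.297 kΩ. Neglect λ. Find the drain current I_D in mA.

I_D = 13.6 mA

With gate tied to drain, V_GS = V_DS ≥ V_GS − V_TN, so the device is in saturation.
k_n = μ_nC_ox · (W/L) = 6.46 mA/V².
KCL at the drain: ½ k_n (V_GS − V_TN)² = (V_DD − V_GS)/R.
Let x = V_GS − 0.35. Then 0.959 x² + x − 6.1 = 0, giving x = 2.05 V (positive root), so V_GS = 2.4 V.
I_D = (V_DD − V_GS)/R = (6.45 − 2.4) / 0.297 = 13.6 mA.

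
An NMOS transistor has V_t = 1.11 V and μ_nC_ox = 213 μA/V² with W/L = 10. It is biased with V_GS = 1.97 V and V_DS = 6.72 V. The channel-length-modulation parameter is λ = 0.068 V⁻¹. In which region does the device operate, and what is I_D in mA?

Saturation; I_D = 1.15 mA

k_n = μ_nC_ox · (W/L) = 2.13 mA/V².
V_ov = V_GS − V_t = 1.97 − 1.11 = 0.86 V.
Since V_DS = 6.72 V ≥ V_ov = 0.86 V, the device is in saturation.
I_D = ½ k_n V_ov² (1 + λ V_DS) = 0.5 × 2.13 × 0.86² × (1 + 0.068 × 6.72) = 1.15 mA.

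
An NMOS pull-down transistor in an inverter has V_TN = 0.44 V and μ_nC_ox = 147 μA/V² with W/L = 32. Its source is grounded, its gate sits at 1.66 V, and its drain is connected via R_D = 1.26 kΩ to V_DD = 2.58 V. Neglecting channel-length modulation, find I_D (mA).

I_D = 1.76 mA

V_GS = V_G = 1.66 V, so V_ov = 1.66 − 0.44 = 1.22 V.
k_n = μ_nC_ox · (W/L) = 4.704 mA/V².
Assume saturation: I_D = ½ k_n V_ov² = 0.5 × 4.704 × 1.22² = 3.5 mA, giving V_DS = V_DD − I_D R_D = 2.58 − 3.5 × 1.26 = -1.83 V.
But -1.83 V < V_ov = 1.22 V, so the device is actually in triode.
In triode I_D = k_n[V_ov V_DS − ½ V_DS²] and I_D = (V_DD − V_DS)/R_D. Equating: 2.96 V_DS² − 8.231 V_DS + 2.58 = 0, giving V_DS = 0.36 V (the root below V_ov).
I_D = (2.58 − 0.36) / 1.26 = 1.76 mA.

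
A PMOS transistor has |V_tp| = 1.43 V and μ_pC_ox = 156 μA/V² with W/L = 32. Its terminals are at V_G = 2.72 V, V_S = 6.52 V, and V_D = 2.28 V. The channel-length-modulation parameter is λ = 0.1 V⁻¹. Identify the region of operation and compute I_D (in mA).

V_SG = V_S − V_G = 6.52 − 2.72 = 3.8 V; V_SD = V_S − V_D = 6.52 − 2.28 = 4.24 V.
k_p = μ_pC_ox · (W/L) = 4.992 mA/V².
V_ov = V_SG − |V_tp| = 3.8 − 1.43 = 2.37 V.
Since V_SD = 4.24 V ≥ V_ov = 2.37 V, the device is in saturation.
I_D = ½ k_p V_ov² (1 + λ V_SD) = 0.5 × 4.992 × 2.37² × (1 + 0.1 × 4.24) = 20 mA.

Saturation; I_D = 20.0 mA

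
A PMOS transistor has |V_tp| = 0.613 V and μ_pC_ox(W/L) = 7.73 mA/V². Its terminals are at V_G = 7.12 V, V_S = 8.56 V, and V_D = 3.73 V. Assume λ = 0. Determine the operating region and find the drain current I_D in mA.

Saturation; I_D = 2.64 mA

V_SG = V_S − V_G = 8.56 − 7.12 = 1.44 V; V_SD = V_S − V_D = 8.56 − 3.73 = 4.83 V.
V_ov = V_SG − |V_tp| = 1.44 − 0.613 = 0.827 V.
Since V_SD = 4.83 V ≥ V_ov = 0.827 V, the device is in saturation.
I_D = ½ k_p V_ov² = 0.5 × 7.73 × 0.827² = 2.64 mA.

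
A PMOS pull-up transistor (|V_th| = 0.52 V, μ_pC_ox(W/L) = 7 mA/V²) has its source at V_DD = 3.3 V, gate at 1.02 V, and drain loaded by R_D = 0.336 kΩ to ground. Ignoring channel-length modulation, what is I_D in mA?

V_SG = V_DD − V_G = 3.3 − 1.02 = 2.28 V, so V_ov = 2.28 − 0.52 = 1.76 V.
Assume saturation: I_D = ½ k_p V_ov² = 0.5 × 7 × 1.76² = 10.8 mA, giving V_SD = V_DD − I_D R_D = 3.3 − 10.8 × 0.336 = -0.343 V.
But -0.343 V < V_ov = 1.76 V, so the device is actually in triode.
In triode I_D = k_p[V_ov V_SD − ½ V_SD²] and I_D = (V_DD − V_SD)/R_D. Equating: 1.18 V_SD² − 5.14 V_SD + 3.3 = 0, giving V_SD = 0.782 V (the root below V_ov).
I_D = (3.3 − 0.782) / 0.336 = 7.49 mA.

I_D = 7.49 mA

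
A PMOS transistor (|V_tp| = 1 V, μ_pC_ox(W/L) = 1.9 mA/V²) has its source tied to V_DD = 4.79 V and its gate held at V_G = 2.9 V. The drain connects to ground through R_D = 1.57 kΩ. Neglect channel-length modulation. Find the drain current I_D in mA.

I_D = 0.752 mA

V_SG = V_DD − V_G = 4.79 − 2.9 = 1.89 V, so V_ov = 1.89 − 1 = 0.89 V.
Assume saturation: I_D = ½ k_p V_ov² = 0.5 × 1.9 × 0.89² = 0.752 mA, giving V_SD = V_DD − I_D R_D = 4.79 − 0.752 × 1.57 = 3.61 V.
V_SD = 3.61 V ≥ V_ov = 0.89 V, confirming saturation.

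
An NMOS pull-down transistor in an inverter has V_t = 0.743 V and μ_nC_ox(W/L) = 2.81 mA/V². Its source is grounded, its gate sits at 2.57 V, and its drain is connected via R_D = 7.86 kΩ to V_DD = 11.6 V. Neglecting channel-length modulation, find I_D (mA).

V_GS = V_G = 2.57 V, so V_ov = 2.57 − 0.743 = 1.83 V.
Assume saturation: I_D = ½ k_n V_ov² = 0.5 × 2.81 × 1.83² = 4.69 mA, giving V_DS = V_DD − I_D R_D = 11.6 − 4.69 × 7.86 = -25.3 V.
But -25.3 V < V_ov = 1.83 V, so the device is actually in triode.
In triode I_D = k_n[V_ov V_DS − ½ V_DS²] and I_D = (V_DD − V_DS)/R_D. Equating: 11 V_DS² − 41.35 V_DS + 11.6 = 0, giving V_DS = 0.305 V (the root below V_ov).
I_D = (11.6 − 0.305) / 7.86 = 1.44 mA.

I_D = 1.44 mA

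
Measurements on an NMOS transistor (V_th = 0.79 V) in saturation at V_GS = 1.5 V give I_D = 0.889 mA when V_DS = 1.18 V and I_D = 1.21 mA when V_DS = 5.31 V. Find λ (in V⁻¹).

λ = 0.0975 V⁻¹

With V_GS fixed, I_D ∝ (1 + λ V_DS) in saturation, so I_D2/I_D1 = (1 + λ V_DS2)/(1 + λ V_DS1).
1.21/0.889 = 1.361 = (1 + 5.31 λ)/(1 + 1.18 λ).
Solving: λ (I_D1 V_DS2 − I_D2 V_DS1) = I_D2 − I_D1, so λ = (1.21 − 0.889) / (0.889 × 5.31 − 1.21 × 1.18) = 0.321 / 3.29 = 0.0975 V⁻¹.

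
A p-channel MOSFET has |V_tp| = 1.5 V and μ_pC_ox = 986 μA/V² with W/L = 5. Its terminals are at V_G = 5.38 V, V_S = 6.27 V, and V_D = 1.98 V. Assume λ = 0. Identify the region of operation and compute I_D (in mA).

V_SG = V_S − V_G = 6.27 − 5.38 = 0.89 V; V_SD = V_S − V_D = 6.27 − 1.98 = 4.29 V.
V_SG = 0.89 V < |V_tp| = 1.5 V, so the transistor is in cutoff.

Cutoff; I_D = 0 mA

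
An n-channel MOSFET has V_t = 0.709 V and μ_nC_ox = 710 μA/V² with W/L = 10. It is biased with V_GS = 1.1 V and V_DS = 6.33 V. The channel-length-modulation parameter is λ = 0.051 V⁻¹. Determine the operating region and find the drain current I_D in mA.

Saturation; I_D = 0.718 mA

k_n = μ_nC_ox · (W/L) = 7.1 mA/V².
V_ov = V_GS − V_t = 1.1 − 0.709 = 0.391 V.
Since V_DS = 6.33 V ≥ V_ov = 0.391 V, the device is in saturation.
I_D = ½ k_n V_ov² (1 + λ V_DS) = 0.5 × 7.1 × 0.391² × (1 + 0.051 × 6.33) = 0.718 mA.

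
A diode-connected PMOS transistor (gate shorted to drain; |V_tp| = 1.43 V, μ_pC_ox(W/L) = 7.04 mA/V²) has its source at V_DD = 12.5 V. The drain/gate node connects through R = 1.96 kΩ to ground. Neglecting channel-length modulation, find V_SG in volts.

V_SG = 2.63 V

With gate tied to drain, V_SG = V_SD ≥ V_SG − |V_tp|, so the device is in saturation.
KCL at the drain: ½ k_p (V_SG − |V_tp|)² = (V_DD − V_SG)/R.
Let x = V_SG − 1.43. Then 6.9 x² + x − 11.07 = 0, giving x = 1.2 V (positive root), so V_SG = 2.63 V.
I_D = (V_DD − V_SG)/R = (12.5 − 2.63) / 1.96 = 5.04 mA.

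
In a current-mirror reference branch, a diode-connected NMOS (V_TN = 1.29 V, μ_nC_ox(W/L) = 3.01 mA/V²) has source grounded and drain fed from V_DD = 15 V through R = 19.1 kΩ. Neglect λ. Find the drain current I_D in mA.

I_D = 0.683 mA

With gate tied to drain, V_GS = V_DS ≥ V_GS − V_TN, so the device is in saturation.
KCL at the drain: ½ k_n (V_GS − V_TN)² = (V_DD − V_GS)/R.
Let x = V_GS − 1.29. Then 28.7 x² + x − 13.71 = 0, giving x = 0.673 V (positive root), so V_GS = 1.96 V.
I_D = (V_DD − V_GS)/R = (15 − 1.96) / 19.1 = 0.683 mA.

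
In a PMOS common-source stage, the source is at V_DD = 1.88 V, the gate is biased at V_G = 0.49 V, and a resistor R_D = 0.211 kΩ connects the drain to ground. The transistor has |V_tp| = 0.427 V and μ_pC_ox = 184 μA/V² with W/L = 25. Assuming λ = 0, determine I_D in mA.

V_SG = V_DD − V_G = 1.88 − 0.49 = 1.39 V, so V_ov = 1.39 − 0.427 = 0.963 V.
k_p = μ_pC_ox · (W/L) = 4.6 mA/V².
Assume saturation: I_D = ½ k_p V_ov² = 0.5 × 4.6 × 0.963² = 2.13 mA, giving V_SD = V_DD − I_D R_D = 1.88 − 2.13 × 0.211 = 1.43 V.
V_SD = 1.43 V ≥ V_ov = 0.963 V, confirming saturation.

I_D = 2.13 mA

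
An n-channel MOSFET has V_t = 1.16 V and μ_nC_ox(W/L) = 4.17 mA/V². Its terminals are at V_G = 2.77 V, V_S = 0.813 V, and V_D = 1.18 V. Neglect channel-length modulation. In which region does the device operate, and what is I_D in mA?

Triode; I_D = 0.939 mA

V_GS = V_G − V_S = 2.77 − 0.813 = 1.96 V; V_DS = V_D − V_S = 1.18 − 0.813 = 0.367 V.
V_ov = V_GS − V_t = 1.96 − 1.16 = 0.797 V.
Since V_DS = 0.367 V < V_ov = 0.797 V, the device is in the triode region.
I_D = k_n [V_ov · V_DS − ½ V_DS²] = 4.17 × [0.797 × 0.367 − 0.5 × 0.367²] = 0.939 mA.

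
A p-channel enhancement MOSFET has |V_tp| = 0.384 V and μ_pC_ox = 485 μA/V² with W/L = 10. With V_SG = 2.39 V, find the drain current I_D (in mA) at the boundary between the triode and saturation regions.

At the boundary V_SD = V_ov = V_SG − |V_tp| = 2.39 − 0.384 = 2.01 V.
k_p = μ_pC_ox · (W/L) = 4.85 mA/V².
I_D = ½ k_p V_ov² = 0.5 × 4.85 × 2.01² = 9.76 mA.

I_D = 9.76 mA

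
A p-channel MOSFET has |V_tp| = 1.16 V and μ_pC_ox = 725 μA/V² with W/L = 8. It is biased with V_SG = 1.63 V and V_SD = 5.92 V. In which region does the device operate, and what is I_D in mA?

k_p = μ_pC_ox · (W/L) = 5.8 mA/V².
V_ov = V_SG − |V_tp| = 1.63 − 1.16 = 0.47 V.
Since V_SD = 5.92 V ≥ V_ov = 0.47 V, the device is in saturation.
I_D = ½ k_p V_ov² = 0.5 × 5.8 × 0.47² = 0.641 mA.

Saturation; I_D = 0.641 mA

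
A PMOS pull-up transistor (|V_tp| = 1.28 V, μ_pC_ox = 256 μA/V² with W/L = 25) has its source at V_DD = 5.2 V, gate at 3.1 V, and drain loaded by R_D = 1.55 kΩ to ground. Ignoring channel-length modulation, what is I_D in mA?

I_D = 2.15 mA

V_SG = V_DD − V_G = 5.2 − 3.1 = 2.1 V, so V_ov = 2.1 − 1.28 = 0.82 V.
k_p = μ_pC_ox · (W/L) = 6.4 mA/V².
Assume saturation: I_D = ½ k_p V_ov² = 0.5 × 6.4 × 0.82² = 2.15 mA, giving V_SD = V_DD − I_D R_D = 5.2 − 2.15 × 1.55 = 1.86 V.
V_SD = 1.86 V ≥ V_ov = 0.82 V, confirming saturation.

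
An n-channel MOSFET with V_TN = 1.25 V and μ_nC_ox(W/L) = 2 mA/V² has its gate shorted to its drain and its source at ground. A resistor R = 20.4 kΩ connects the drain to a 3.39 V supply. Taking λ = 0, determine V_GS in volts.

With gate tied to drain, V_GS = V_DS ≥ V_GS − V_TN, so the device is in saturation.
KCL at the drain: ½ k_n (V_GS − V_TN)² = (V_DD − V_GS)/R.
Let x = V_GS − 1.25. Then 20.4 x² + x − 2.14 = 0, giving x = 0.3 V (positive root), so V_GS = 1.55 V.
I_D = (V_DD − V_GS)/R = (3.39 − 1.55) / 20.4 = 0.0902 mA.

V_GS = 1.55 V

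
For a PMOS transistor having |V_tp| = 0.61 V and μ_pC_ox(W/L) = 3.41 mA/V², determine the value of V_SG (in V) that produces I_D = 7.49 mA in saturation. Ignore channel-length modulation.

In saturation I_D = ½ k_p (V_SG − |V_tp|)², so V_SG − |V_tp| = √(2 I_D / k_p) = √(2 × 7.49 / 3.41) = 2.1 V.
V_SG = 0.61 + 2.1 = 2.71 V.

V_SG = 2.71 V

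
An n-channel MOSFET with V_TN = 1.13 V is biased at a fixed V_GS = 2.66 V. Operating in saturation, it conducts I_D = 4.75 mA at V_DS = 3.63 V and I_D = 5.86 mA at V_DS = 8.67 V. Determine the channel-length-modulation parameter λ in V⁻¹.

λ = 0.0557 V⁻¹

With V_GS fixed, I_D ∝ (1 + λ V_DS) in saturation, so I_D2/I_D1 = (1 + λ V_DS2)/(1 + λ V_DS1).
5.86/4.75 = 1.234 = (1 + 8.67 λ)/(1 + 3.63 λ).
Solving: λ (I_D1 V_DS2 − I_D2 V_DS1) = I_D2 − I_D1, so λ = (5.86 − 4.75) / (4.75 × 8.67 − 5.86 × 3.63) = 1.11 / 19.9 = 0.0557 V⁻¹.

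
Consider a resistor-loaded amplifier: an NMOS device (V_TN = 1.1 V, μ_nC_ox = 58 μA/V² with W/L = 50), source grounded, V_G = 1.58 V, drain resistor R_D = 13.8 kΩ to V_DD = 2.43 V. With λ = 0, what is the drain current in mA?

V_GS = V_G = 1.58 V, so V_ov = 1.58 − 1.1 = 0.48 V.
k_n = μ_nC_ox · (W/L) = 2.9 mA/V².
Assume saturation: I_D = ½ k_n V_ov² = 0.5 × 2.9 × 0.48² = 0.334 mA, giving V_DS = V_DD − I_D R_D = 2.43 − 0.334 × 13.8 = -2.18 V.
But -2.18 V < V_ov = 0.48 V, so the device is actually in triode.
In triode I_D = k_n[V_ov V_DS − ½ V_DS²] and I_D = (V_DD − V_DS)/R_D. Equating: 20 V_DS² − 20.21 V_DS + 2.43 = 0, giving V_DS = 0.14 V (the root below V_ov).
I_D = (2.43 − 0.14) / 13.8 = 0.166 mA.

I_D = 0.166 mA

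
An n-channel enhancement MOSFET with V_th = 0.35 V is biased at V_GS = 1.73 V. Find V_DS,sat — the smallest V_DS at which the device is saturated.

The boundary between triode and saturation is V_DS = V_GS − V_th = V_ov.
V_ov = 1.73 − 0.35 = 1.38 V.

V_DS,sat = 1.38 V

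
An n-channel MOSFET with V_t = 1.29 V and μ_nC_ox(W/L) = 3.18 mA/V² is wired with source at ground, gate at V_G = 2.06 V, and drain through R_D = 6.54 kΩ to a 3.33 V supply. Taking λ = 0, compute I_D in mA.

I_D = 0.474 mA

V_GS = V_G = 2.06 V, so V_ov = 2.06 − 1.29 = 0.77 V.
Assume saturation: I_D = ½ k_n V_ov² = 0.5 × 3.18 × 0.77² = 0.943 mA, giving V_DS = V_DD − I_D R_D = 3.33 − 0.943 × 6.54 = -2.84 V.
But -2.84 V < V_ov = 0.77 V, so the device is actually in triode.
In triode I_D = k_n[V_ov V_DS − ½ V_DS²] and I_D = (V_DD − V_DS)/R_D. Equating: 10.4 V_DS² − 17.01 V_DS + 3.33 = 0, giving V_DS = 0.227 V (the root below V_ov).
I_D = (3.33 − 0.227) / 6.54 = 0.474 mA.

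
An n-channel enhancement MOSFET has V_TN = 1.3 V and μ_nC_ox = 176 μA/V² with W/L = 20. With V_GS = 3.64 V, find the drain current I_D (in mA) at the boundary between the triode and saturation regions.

At the boundary V_DS = V_ov = V_GS − V_TN = 3.64 − 1.3 = 2.34 V.
k_n = μ_nC_ox · (W/L) = 3.52 mA/V².
I_D = ½ k_n V_ov² = 0.5 × 3.52 × 2.34² = 9.64 mA.

I_D = 9.64 mA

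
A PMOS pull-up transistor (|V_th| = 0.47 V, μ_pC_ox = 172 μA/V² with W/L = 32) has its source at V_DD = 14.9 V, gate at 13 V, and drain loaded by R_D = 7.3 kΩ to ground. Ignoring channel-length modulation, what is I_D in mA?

I_D = 2.00 mA

V_SG = V_DD − V_G = 14.9 − 13 = 1.9 V, so V_ov = 1.9 − 0.47 = 1.43 V.
k_p = μ_pC_ox · (W/L) = 5.504 mA/V².
Assume saturation: I_D = ½ k_p V_ov² = 0.5 × 5.504 × 1.43² = 5.63 mA, giving V_SD = V_DD − I_D R_D = 14.9 − 5.63 × 7.3 = -26.2 V.
But -26.2 V < V_ov = 1.43 V, so the device is actually in triode.
In triode I_D = k_p[V_ov V_SD − ½ V_SD²] and I_D = (V_DD − V_SD)/R_D. Equating: 20.1 V_SD² − 58.46 V_SD + 14.9 = 0, giving V_SD = 0.282 V (the root below V_ov).
I_D = (14.9 − 0.282) / 7.3 = 2 mA.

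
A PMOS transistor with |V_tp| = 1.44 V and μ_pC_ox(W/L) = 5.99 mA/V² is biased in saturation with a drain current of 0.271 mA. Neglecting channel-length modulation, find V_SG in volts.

In saturation I_D = ½ k_p (V_SG − |V_tp|)², so V_SG − |V_tp| = √(2 I_D / k_p) = √(2 × 0.271 / 5.99) = 0.301 V.
V_SG = 1.44 + 0.301 = 1.74 V.

V_SG = 1.74 V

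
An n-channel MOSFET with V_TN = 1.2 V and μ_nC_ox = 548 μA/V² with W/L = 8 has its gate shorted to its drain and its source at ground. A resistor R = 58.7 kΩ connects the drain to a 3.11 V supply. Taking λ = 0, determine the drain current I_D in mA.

With gate tied to drain, V_GS = V_DS ≥ V_GS − V_TN, so the device is in saturation.
k_n = μ_nC_ox · (W/L) = 4.384 mA/V².
KCL at the drain: ½ k_n (V_GS − V_TN)² = (V_DD − V_GS)/R.
Let x = V_GS − 1.2. Then 129 x² + x − 1.91 = 0, giving x = 0.118 V (positive root), so V_GS = 1.32 V.
I_D = (V_DD − V_GS)/R = (3.11 − 1.32) / 58.7 = 0.0305 mA.

I_D = 0.0305 mA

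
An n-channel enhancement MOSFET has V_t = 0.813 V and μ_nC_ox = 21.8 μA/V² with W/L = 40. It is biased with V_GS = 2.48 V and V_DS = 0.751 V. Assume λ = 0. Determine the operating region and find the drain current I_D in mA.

Triode; I_D = 0.846 mA

k_n = μ_nC_ox · (W/L) = 0.872 mA/V².
V_ov = V_GS − V_t = 2.48 − 0.813 = 1.67 V.
Since V_DS = 0.751 V < V_ov = 1.67 V, the device is in the triode region.
I_D = k_n [V_ov · V_DS − ½ V_DS²] = 0.872 × [1.67 × 0.751 − 0.5 × 0.751²] = 0.846 mA.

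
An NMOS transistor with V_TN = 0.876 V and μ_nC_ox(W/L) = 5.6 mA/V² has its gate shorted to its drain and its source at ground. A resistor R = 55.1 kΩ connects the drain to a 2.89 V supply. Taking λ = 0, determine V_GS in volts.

V_GS = 0.987 V

With gate tied to drain, V_GS = V_DS ≥ V_GS − V_TN, so the device is in saturation.
KCL at the drain: ½ k_n (V_GS − V_TN)² = (V_DD − V_GS)/R.
Let x = V_GS − 0.876. Then 154 x² + x − 2.014 = 0, giving x = 0.111 V (positive root), so V_GS = 0.987 V.
I_D = (V_DD − V_GS)/R = (2.89 − 0.987) / 55.1 = 0.0345 mA.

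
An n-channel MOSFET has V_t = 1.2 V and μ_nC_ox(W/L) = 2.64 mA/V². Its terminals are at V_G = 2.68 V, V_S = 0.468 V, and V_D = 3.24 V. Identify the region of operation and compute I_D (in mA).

V_GS = V_G − V_S = 2.68 − 0.468 = 2.21 V; V_DS = V_D − V_S = 3.24 − 0.468 = 2.77 V.
V_ov = V_GS − V_t = 2.21 − 1.2 = 1.01 V.
Since V_DS = 2.77 V ≥ V_ov = 1.01 V, the device is in saturation.
I_D = ½ k_n V_ov² = 0.5 × 2.64 × 1.01² = 1.35 mA.

Saturation; I_D = 1.35 mA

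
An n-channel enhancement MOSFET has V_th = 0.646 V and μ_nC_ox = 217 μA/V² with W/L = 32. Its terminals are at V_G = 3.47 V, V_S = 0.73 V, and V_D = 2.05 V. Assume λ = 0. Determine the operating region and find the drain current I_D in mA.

Triode; I_D = 13.1 mA

V_GS = V_G − V_S = 3.47 − 0.73 = 2.74 V; V_DS = V_D − V_S = 2.05 − 0.73 = 1.32 V.
k_n = μ_nC_ox · (W/L) = 6.944 mA/V².
V_ov = V_GS − V_th = 2.74 − 0.646 = 2.09 V.
Since V_DS = 1.32 V < V_ov = 2.09 V, the device is in the triode region.
I_D = k_n [V_ov · V_DS − ½ V_DS²] = 6.944 × [2.09 × 1.32 − 0.5 × 1.32²] = 13.1 mA.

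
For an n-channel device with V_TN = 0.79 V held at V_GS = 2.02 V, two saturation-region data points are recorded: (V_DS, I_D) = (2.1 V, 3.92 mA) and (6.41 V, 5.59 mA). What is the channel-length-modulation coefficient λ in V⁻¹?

λ = 0.125 V⁻¹

With V_GS fixed, I_D ∝ (1 + λ V_DS) in saturation, so I_D2/I_D1 = (1 + λ V_DS2)/(1 + λ V_DS1).
5.59/3.92 = 1.426 = (1 + 6.41 λ)/(1 + 2.1 λ).
Solving: λ (I_D1 V_DS2 − I_D2 V_DS1) = I_D2 − I_D1, so λ = (5.59 − 3.92) / (3.92 × 6.41 − 5.59 × 2.1) = 1.67 / 13.4 = 0.125 V⁻¹.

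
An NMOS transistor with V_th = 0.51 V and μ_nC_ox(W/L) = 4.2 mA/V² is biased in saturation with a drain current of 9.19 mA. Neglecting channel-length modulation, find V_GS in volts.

In saturation I_D = ½ k_n (V_GS − V_th)², so V_GS − V_th = √(2 I_D / k_n) = √(2 × 9.19 / 4.2) = 2.09 V.
V_GS = 0.51 + 2.09 = 2.6 V.

V_GS = 2.60 V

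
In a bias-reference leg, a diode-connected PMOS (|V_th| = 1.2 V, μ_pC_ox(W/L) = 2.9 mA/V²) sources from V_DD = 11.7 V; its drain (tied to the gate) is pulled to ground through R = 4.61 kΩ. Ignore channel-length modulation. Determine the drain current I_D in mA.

I_D = 2.02 mA

With gate tied to drain, V_SG = V_SD ≥ V_SG − |V_th|, so the device is in saturation.
KCL at the drain: ½ k_p (V_SG − |V_th|)² = (V_DD − V_SG)/R.
Let x = V_SG − 1.2. Then 6.68 x² + x − 10.5 = 0, giving x = 1.18 V (positive root), so V_SG = 2.38 V.
I_D = (V_DD − V_SG)/R = (11.7 − 2.38) / 4.61 = 2.02 mA.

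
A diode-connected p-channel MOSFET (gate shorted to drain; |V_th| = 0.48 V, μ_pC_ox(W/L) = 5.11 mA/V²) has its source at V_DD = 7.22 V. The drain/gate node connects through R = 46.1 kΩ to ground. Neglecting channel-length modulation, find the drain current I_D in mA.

I_D = 0.141 mA

With gate tied to drain, V_SG = V_SD ≥ V_SG − |V_th|, so the device is in saturation.
KCL at the drain: ½ k_p (V_SG − |V_th|)² = (V_DD − V_SG)/R.
Let x = V_SG − 0.48. Then 118 x² + x − 6.74 = 0, giving x = 0.235 V (positive root), so V_SG = 0.715 V.
I_D = (V_DD − V_SG)/R = (7.22 − 0.715) / 46.1 = 0.141 mA.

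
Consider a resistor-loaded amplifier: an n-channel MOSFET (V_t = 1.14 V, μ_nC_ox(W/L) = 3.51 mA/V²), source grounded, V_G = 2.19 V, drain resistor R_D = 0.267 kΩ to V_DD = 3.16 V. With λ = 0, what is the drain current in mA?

I_D = 1.93 mA

V_GS = V_G = 2.19 V, so V_ov = 2.19 − 1.14 = 1.05 V.
Assume saturation: I_D = ½ k_n V_ov² = 0.5 × 3.51 × 1.05² = 1.93 mA, giving V_DS = V_DD − I_D R_D = 3.16 − 1.93 × 0.267 = 2.64 V.
V_DS = 2.64 V ≥ V_ov = 1.05 V, confirming saturation.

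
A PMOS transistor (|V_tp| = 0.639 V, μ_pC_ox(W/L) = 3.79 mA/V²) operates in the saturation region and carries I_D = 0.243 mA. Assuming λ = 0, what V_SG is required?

In saturation I_D = ½ k_p (V_SG − |V_tp|)², so V_SG − |V_tp| = √(2 I_D / k_p) = √(2 × 0.243 / 3.79) = 0.358 V.
V_SG = 0.639 + 0.358 = 0.997 V.

V_SG = 0.997 V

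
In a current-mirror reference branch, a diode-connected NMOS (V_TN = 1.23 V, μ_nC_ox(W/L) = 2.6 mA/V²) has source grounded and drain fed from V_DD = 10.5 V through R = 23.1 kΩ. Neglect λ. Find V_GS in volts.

With gate tied to drain, V_GS = V_DS ≥ V_GS − V_TN, so the device is in saturation.
KCL at the drain: ½ k_n (V_GS − V_TN)² = (V_DD − V_GS)/R.
Let x = V_GS − 1.23. Then 30 x² + x − 9.27 = 0, giving x = 0.539 V (positive root), so V_GS = 1.77 V.
I_D = (V_DD − V_GS)/R = (10.5 − 1.77) / 23.1 = 0.378 mA.

V_GS = 1.77 V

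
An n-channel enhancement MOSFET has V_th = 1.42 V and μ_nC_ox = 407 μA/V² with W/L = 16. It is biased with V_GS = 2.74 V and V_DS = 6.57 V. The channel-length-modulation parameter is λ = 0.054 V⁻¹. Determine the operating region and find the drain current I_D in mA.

k_n = μ_nC_ox · (W/L) = 6.512 mA/V².
V_ov = V_GS − V_th = 2.74 − 1.42 = 1.32 V.
Since V_DS = 6.57 V ≥ V_ov = 1.32 V, the device is in saturation.
I_D = ½ k_n V_ov² (1 + λ V_DS) = 0.5 × 6.512 × 1.32² × (1 + 0.054 × 6.57) = 7.69 mA.

Saturation; I_D = 7.69 mA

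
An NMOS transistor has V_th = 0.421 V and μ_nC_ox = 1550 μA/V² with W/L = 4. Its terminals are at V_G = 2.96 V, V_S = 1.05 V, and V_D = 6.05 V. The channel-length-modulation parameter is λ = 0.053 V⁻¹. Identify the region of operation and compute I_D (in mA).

V_GS = V_G − V_S = 2.96 − 1.05 = 1.91 V; V_DS = V_D − V_S = 6.05 − 1.05 = 5 V.
k_n = μ_nC_ox · (W/L) = 6.2 mA/V².
V_ov = V_GS − V_th = 1.91 − 0.421 = 1.49 V.
Since V_DS = 5 V ≥ V_ov = 1.49 V, the device is in saturation.
I_D = ½ k_n V_ov² (1 + λ V_DS) = 0.5 × 6.2 × 1.49² × (1 + 0.053 × 5) = 8.69 mA.

Saturation; I_D = 8.69 mA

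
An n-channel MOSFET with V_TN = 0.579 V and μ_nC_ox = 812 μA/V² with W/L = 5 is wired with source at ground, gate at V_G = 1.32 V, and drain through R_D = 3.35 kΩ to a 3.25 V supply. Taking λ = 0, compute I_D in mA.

I_D = 0.856 mA

V_GS = V_G = 1.32 V, so V_ov = 1.32 − 0.579 = 0.741 V.
k_n = μ_nC_ox · (W/L) = 4.06 mA/V².
Assume saturation: I_D = ½ k_n V_ov² = 0.5 × 4.06 × 0.741² = 1.11 mA, giving V_DS = V_DD − I_D R_D = 3.25 − 1.11 × 3.35 = -0.484 V.
But -0.484 V < V_ov = 0.741 V, so the device is actually in triode.
In triode I_D = k_n[V_ov V_DS − ½ V_DS²] and I_D = (V_DD − V_DS)/R_D. Equating: 6.8 V_DS² − 11.08 V_DS + 3.25 = 0, giving V_DS = 0.384 V (the root below V_ov).
I_D = (3.25 − 0.384) / 3.35 = 0.856 mA.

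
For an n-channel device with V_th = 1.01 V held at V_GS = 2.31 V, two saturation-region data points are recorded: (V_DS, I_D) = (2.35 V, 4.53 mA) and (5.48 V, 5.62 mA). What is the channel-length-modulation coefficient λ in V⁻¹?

λ = 0.0938 V⁻¹

With V_GS fixed, I_D ∝ (1 + λ V_DS) in saturation, so I_D2/I_D1 = (1 + λ V_DS2)/(1 + λ V_DS1).
5.62/4.53 = 1.241 = (1 + 5.48 λ)/(1 + 2.35 λ).
Solving: λ (I_D1 V_DS2 − I_D2 V_DS1) = I_D2 − I_D1, so λ = (5.62 − 4.53) / (4.53 × 5.48 − 5.62 × 2.35) = 1.09 / 11.6 = 0.0938 V⁻¹.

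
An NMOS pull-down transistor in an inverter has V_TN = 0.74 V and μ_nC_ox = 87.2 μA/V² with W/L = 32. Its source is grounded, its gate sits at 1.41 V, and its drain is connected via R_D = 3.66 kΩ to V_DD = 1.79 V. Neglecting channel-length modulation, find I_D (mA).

I_D = 0.413 mA

V_GS = V_G = 1.41 V, so V_ov = 1.41 − 0.74 = 0.67 V.
k_n = μ_nC_ox · (W/L) = 2.79 mA/V².
Assume saturation: I_D = ½ k_n V_ov² = 0.5 × 2.79 × 0.67² = 0.626 mA, giving V_DS = V_DD − I_D R_D = 1.79 − 0.626 × 3.66 = -0.502 V.
But -0.502 V < V_ov = 0.67 V, so the device is actually in triode.
In triode I_D = k_n[V_ov V_DS − ½ V_DS²] and I_D = (V_DD − V_DS)/R_D. Equating: 5.11 V_DS² − 7.843 V_DS + 1.79 = 0, giving V_DS = 0.279 V (the root below V_ov).
I_D = (1.79 − 0.279) / 3.66 = 0.413 mA.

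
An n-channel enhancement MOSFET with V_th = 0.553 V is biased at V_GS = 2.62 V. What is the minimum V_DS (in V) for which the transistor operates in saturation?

V_DS,sat = 2.07 V

The boundary between triode and saturation is V_DS = V_GS − V_th = V_ov.
V_ov = 2.62 − 0.553 = 2.07 V.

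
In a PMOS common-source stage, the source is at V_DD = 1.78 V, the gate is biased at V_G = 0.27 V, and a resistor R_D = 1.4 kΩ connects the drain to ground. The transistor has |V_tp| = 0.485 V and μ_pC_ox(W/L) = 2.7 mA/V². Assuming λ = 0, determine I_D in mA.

I_D = 0.957 mA

V_SG = V_DD − V_G = 1.78 − 0.27 = 1.51 V, so V_ov = 1.51 − 0.485 = 1.02 V.
Assume saturation: I_D = ½ k_p V_ov² = 0.5 × 2.7 × 1.02² = 1.42 mA, giving V_SD = V_DD − I_D R_D = 1.78 − 1.42 × 1.4 = -0.206 V.
But -0.206 V < V_ov = 1.02 V, so the device is actually in triode.
In triode I_D = k_p[V_ov V_SD − ½ V_SD²] and I_D = (V_DD − V_SD)/R_D. Equating: 1.89 V_SD² − 4.874 V_SD + 1.78 = 0, giving V_SD = 0.44 V (the root below V_ov).
I_D = (1.78 − 0.44) / 1.4 = 0.957 mA.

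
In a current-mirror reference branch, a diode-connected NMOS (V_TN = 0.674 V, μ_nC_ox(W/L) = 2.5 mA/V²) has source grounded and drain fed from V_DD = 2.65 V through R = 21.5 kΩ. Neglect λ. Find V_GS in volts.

With gate tied to drain, V_GS = V_DS ≥ V_GS − V_TN, so the device is in saturation.
KCL at the drain: ½ k_n (V_GS − V_TN)² = (V_DD − V_GS)/R.
Let x = V_GS − 0.674. Then 26.9 x² + x − 1.976 = 0, giving x = 0.253 V (positive root), so V_GS = 0.927 V.
I_D = (V_DD − V_GS)/R = (2.65 − 0.927) / 21.5 = 0.0801 mA.

V_GS = 0.927 V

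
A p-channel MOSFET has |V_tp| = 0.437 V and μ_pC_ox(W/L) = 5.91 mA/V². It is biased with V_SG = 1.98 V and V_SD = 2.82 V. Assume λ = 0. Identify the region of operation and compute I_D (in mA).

Saturation; I_D = 7.04 mA

V_ov = V_SG − |V_tp| = 1.98 − 0.437 = 1.54 V.
Since V_SD = 2.82 V ≥ V_ov = 1.54 V, the device is in saturation.
I_D = ½ k_p V_ov² = 0.5 × 5.91 × 1.54² = 7.04 mA.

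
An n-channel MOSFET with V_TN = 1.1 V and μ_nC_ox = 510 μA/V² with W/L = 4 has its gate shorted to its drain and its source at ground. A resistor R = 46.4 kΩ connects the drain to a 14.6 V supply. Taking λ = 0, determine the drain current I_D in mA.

With gate tied to drain, V_GS = V_DS ≥ V_GS − V_TN, so the device is in saturation.
k_n = μ_nC_ox · (W/L) = 2.04 mA/V².
KCL at the drain: ½ k_n (V_GS − V_TN)² = (V_DD − V_GS)/R.
Let x = V_GS − 1.1. Then 47.3 x² + x − 13.5 = 0, giving x = 0.524 V (positive root), so V_GS = 1.62 V.
I_D = (V_DD − V_GS)/R = (14.6 − 1.62) / 46.4 = 0.28 mA.

I_D = 0.280 mA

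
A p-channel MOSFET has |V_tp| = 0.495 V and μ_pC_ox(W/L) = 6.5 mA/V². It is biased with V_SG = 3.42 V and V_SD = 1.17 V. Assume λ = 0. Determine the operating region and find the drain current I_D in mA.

V_ov = V_SG − |V_tp| = 3.42 − 0.495 = 2.92 V.
Since V_SD = 1.17 V < V_ov = 2.92 V, the device is in the triode region.
I_D = k_p [V_ov · V_SD − ½ V_SD²] = 6.5 × [2.92 × 1.17 − 0.5 × 1.17²] = 17.8 mA.

Triode; I_D = 17.8 mA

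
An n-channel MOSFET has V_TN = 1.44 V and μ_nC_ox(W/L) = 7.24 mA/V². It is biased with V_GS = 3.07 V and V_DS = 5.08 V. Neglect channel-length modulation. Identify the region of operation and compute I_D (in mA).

Saturation; I_D = 9.62 mA

V_ov = V_GS − V_TN = 3.07 − 1.44 = 1.63 V.
Since V_DS = 5.08 V ≥ V_ov = 1.63 V, the device is in saturation.
I_D = ½ k_n V_ov² = 0.5 × 7.24 × 1.63² = 9.62 mA.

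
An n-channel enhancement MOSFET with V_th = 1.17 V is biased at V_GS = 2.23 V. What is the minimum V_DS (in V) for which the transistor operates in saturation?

The boundary between triode and saturation is V_DS = V_GS − V_th = V_ov.
V_ov = 2.23 − 1.17 = 1.06 V.

V_DS,sat = 1.06 V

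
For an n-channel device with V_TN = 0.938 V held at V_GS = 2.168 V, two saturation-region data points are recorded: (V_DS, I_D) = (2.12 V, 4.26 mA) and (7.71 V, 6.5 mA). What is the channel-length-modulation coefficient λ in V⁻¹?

With V_GS fixed, I_D ∝ (1 + λ V_DS) in saturation, so I_D2/I_D1 = (1 + λ V_DS2)/(1 + λ V_DS1).
6.5/4.26 = 1.526 = (1 + 7.71 λ)/(1 + 2.12 λ).
Solving: λ (I_D1 V_DS2 − I_D2 V_DS1) = I_D2 − I_D1, so λ = (6.5 − 4.26) / (4.26 × 7.71 − 6.5 × 2.12) = 2.24 / 19.1 = 0.117 V⁻¹.

λ = 0.117 V⁻¹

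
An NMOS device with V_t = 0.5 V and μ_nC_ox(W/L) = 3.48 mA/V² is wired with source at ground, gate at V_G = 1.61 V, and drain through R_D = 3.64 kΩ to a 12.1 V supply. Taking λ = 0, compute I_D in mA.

V_GS = V_G = 1.61 V, so V_ov = 1.61 − 0.5 = 1.11 V.
Assume saturation: I_D = ½ k_n V_ov² = 0.5 × 3.48 × 1.11² = 2.14 mA, giving V_DS = V_DD − I_D R_D = 12.1 − 2.14 × 3.64 = 4.3 V.
V_DS = 4.3 V ≥ V_ov = 1.11 V, confirming saturation.

I_D = 2.14 mA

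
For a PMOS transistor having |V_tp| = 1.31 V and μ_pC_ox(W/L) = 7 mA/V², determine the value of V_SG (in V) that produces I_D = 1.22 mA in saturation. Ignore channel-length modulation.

V_SG = 1.90 V

In saturation I_D = ½ k_p (V_SG − |V_tp|)², so V_SG − |V_tp| = √(2 I_D / k_p) = √(2 × 1.22 / 7) = 0.59 V.
V_SG = 1.31 + 0.59 = 1.9 V.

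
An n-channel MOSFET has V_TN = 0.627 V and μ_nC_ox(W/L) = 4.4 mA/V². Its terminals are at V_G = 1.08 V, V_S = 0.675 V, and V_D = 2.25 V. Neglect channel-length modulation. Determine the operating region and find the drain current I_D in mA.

V_GS = V_G − V_S = 1.08 − 0.675 = 0.405 V; V_DS = V_D − V_S = 2.25 − 0.675 = 1.57 V.
V_GS = 0.405 V < V_TN = 0.627 V, so the transistor is in cutoff.

Cutoff; I_D = 0 mA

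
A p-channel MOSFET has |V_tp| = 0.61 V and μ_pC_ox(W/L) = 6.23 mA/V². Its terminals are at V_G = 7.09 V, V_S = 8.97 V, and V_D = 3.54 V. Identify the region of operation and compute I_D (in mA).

V_SG = V_S − V_G = 8.97 − 7.09 = 1.88 V; V_SD = V_S − V_D = 8.97 − 3.54 = 5.43 V.
V_ov = V_SG − |V_tp| = 1.88 − 0.61 = 1.27 V.
Since V_SD = 5.43 V ≥ V_ov = 1.27 V, the device is in saturation.
I_D = ½ k_p V_ov² = 0.5 × 6.23 × 1.27² = 5.02 mA.

Saturation; I_D = 5.02 mA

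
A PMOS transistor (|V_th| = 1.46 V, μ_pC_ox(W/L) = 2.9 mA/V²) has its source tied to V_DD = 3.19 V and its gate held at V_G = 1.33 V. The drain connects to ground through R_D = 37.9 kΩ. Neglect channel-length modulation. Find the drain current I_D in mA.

I_D = 0.0821 mA

V_SG = V_DD − V_G = 3.19 − 1.33 = 1.86 V, so V_ov = 1.86 − 1.46 = 0.4 V.
Assume saturation: I_D = ½ k_p V_ov² = 0.5 × 2.9 × 0.4² = 0.232 mA, giving V_SD = V_DD − I_D R_D = 3.19 − 0.232 × 37.9 = -5.6 V.
But -5.6 V < V_ov = 0.4 V, so the device is actually in triode.
In triode I_D = k_p[V_ov V_SD − ½ V_SD²] and I_D = (V_DD − V_SD)/R_D. Equating: 55 V_SD² − 44.96 V_SD + 3.19 = 0, giving V_SD = 0.0785 V (the root below V_ov).
I_D = (3.19 − 0.0785) / 37.9 = 0.0821 mA.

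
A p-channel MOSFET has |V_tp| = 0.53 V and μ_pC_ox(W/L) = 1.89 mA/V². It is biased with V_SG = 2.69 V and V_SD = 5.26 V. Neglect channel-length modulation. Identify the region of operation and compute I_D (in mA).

V_ov = V_SG − |V_tp| = 2.69 − 0.53 = 2.16 V.
Since V_SD = 5.26 V ≥ V_ov = 2.16 V, the device is in saturation.
I_D = ½ k_p V_ov² = 0.5 × 1.89 × 2.16² = 4.41 mA.

Saturation; I_D = 4.41 mA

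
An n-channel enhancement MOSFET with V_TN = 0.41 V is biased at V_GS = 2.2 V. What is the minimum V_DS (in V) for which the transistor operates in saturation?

V_DS,sat = 1.79 V

The boundary between triode and saturation is V_DS = V_GS − V_TN = V_ov.
V_ov = 2.2 − 0.41 = 1.79 V.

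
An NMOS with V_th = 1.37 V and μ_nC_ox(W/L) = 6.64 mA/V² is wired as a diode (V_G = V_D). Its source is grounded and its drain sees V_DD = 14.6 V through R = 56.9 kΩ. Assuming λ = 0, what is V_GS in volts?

With gate tied to drain, V_GS = V_DS ≥ V_GS − V_th, so the device is in saturation.
KCL at the drain: ½ k_n (V_GS − V_th)² = (V_DD − V_GS)/R.
Let x = V_GS − 1.37. Then 189 x² + x − 13.23 = 0, giving x = 0.262 V (positive root), so V_GS = 1.63 V.
I_D = (V_DD − V_GS)/R = (14.6 − 1.63) / 56.9 = 0.228 mA.

V_GS = 1.63 V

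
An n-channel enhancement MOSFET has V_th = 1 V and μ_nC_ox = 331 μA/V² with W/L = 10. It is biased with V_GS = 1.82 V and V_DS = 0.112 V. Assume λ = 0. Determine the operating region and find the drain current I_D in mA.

Triode; I_D = 0.283 mA

k_n = μ_nC_ox · (W/L) = 3.31 mA/V².
V_ov = V_GS − V_th = 1.82 − 1 = 0.82 V.
Since V_DS = 0.112 V < V_ov = 0.82 V, the device is in the triode region.
I_D = k_n [V_ov · V_DS − ½ V_DS²] = 3.31 × [0.82 × 0.112 − 0.5 × 0.112²] = 0.283 mA.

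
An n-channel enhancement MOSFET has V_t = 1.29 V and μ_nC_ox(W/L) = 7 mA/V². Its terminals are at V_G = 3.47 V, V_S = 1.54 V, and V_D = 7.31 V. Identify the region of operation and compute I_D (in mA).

Saturation; I_D = 1.43 mA

V_GS = V_G − V_S = 3.47 − 1.54 = 1.93 V; V_DS = V_D − V_S = 7.31 − 1.54 = 5.77 V.
V_ov = V_GS − V_t = 1.93 − 1.29 = 0.64 V.
Since V_DS = 5.77 V ≥ V_ov = 0.64 V, the device is in saturation.
I_D = ½ k_n V_ov² = 0.5 × 7 × 0.64² = 1.43 mA.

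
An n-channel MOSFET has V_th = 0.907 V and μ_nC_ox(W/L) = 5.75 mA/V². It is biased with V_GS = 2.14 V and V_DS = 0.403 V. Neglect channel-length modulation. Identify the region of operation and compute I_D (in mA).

Triode; I_D = 2.39 mA

V_ov = V_GS − V_th = 2.14 − 0.907 = 1.23 V.
Since V_DS = 0.403 V < V_ov = 1.23 V, the device is in the triode region.
I_D = k_n [V_ov · V_DS − ½ V_DS²] = 5.75 × [1.23 × 0.403 − 0.5 × 0.403²] = 2.39 mA.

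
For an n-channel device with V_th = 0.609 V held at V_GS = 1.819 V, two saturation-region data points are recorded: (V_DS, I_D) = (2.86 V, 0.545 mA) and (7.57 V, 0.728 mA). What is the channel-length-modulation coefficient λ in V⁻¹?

λ = 0.0895 V⁻¹

With V_GS fixed, I_D ∝ (1 + λ V_DS) in saturation, so I_D2/I_D1 = (1 + λ V_DS2)/(1 + λ V_DS1).
0.728/0.545 = 1.336 = (1 + 7.57 λ)/(1 + 2.86 λ).
Solving: λ (I_D1 V_DS2 − I_D2 V_DS1) = I_D2 − I_D1, so λ = (0.728 − 0.545) / (0.545 × 7.57 − 0.728 × 2.86) = 0.183 / 2.04 = 0.0895 V⁻¹.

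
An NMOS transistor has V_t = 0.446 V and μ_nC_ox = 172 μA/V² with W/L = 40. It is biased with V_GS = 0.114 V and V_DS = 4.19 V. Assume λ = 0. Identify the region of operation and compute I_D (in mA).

Cutoff; I_D = 0 mA

V_GS = 0.114 V < V_t = 0.446 V, so the transistor is in cutoff.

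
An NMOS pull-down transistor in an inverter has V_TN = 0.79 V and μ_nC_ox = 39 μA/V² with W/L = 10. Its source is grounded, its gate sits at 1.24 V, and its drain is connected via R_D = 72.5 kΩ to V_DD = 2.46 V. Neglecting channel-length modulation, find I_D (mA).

I_D = 0.0307 mA

V_GS = V_G = 1.24 V, so V_ov = 1.24 − 0.79 = 0.45 V.
k_n = μ_nC_ox · (W/L) = 0.39 mA/V².
Assume saturation: I_D = ½ k_n V_ov² = 0.5 × 0.39 × 0.45² = 0.0395 mA, giving V_DS = V_DD − I_D R_D = 2.46 − 0.0395 × 72.5 = -0.403 V.
But -0.403 V < V_ov = 0.45 V, so the device is actually in triode.
In triode I_D = k_n[V_ov V_DS − ½ V_DS²] and I_D = (V_DD − V_DS)/R_D. Equating: 14.1 V_DS² − 13.72 V_DS + 2.46 = 0, giving V_DS = 0.237 V (the root below V_ov).
I_D = (2.46 − 0.237) / 72.5 = 0.0307 mA.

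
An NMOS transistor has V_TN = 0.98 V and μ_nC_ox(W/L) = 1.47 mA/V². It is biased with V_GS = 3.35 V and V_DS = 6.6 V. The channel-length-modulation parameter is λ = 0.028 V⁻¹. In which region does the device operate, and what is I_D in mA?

Saturation; I_D = 4.89 mA

V_ov = V_GS − V_TN = 3.35 − 0.98 = 2.37 V.
Since V_DS = 6.6 V ≥ V_ov = 2.37 V, the device is in saturation.
I_D = ½ k_n V_ov² (1 + λ V_DS) = 0.5 × 1.47 × 2.37² × (1 + 0.028 × 6.6) = 4.89 mA.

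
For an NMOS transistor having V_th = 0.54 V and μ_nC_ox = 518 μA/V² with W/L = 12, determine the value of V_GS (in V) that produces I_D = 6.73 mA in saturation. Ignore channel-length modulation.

V_GS = 2.01 V

k_n = μ_nC_ox · (W/L) = 6.216 mA/V².
In saturation I_D = ½ k_n (V_GS − V_th)², so V_GS − V_th = √(2 I_D / k_n) = √(2 × 6.73 / 6.216) = 1.47 V.
V_GS = 0.54 + 1.47 = 2.01 V.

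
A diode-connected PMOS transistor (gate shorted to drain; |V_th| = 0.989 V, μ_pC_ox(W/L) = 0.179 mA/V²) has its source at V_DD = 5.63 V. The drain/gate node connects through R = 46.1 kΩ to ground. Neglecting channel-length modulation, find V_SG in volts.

V_SG = 1.94 V

With gate tied to drain, V_SG = V_SD ≥ V_SG − |V_th|, so the device is in saturation.
KCL at the drain: ½ k_p (V_SG − |V_th|)² = (V_DD − V_SG)/R.
Let x = V_SG − 0.989. Then 4.13 x² + x − 4.641 = 0, giving x = 0.946 V (positive root), so V_SG = 1.94 V.
I_D = (V_DD − V_SG)/R = (5.63 − 1.94) / 46.1 = 0.0801 mA.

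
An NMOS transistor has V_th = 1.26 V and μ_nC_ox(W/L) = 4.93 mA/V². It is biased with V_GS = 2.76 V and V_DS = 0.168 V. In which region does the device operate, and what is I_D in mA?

Triode; I_D = 1.17 mA

V_ov = V_GS − V_th = 2.76 − 1.26 = 1.5 V.
Since V_DS = 0.168 V < V_ov = 1.5 V, the device is in the triode region.
I_D = k_n [V_ov · V_DS − ½ V_DS²] = 4.93 × [1.5 × 0.168 − 0.5 × 0.168²] = 1.17 mA.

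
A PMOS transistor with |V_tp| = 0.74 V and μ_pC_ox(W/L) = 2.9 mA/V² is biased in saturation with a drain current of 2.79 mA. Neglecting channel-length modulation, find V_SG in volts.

V_SG = 2.13 V

In saturation I_D = ½ k_p (V_SG − |V_tp|)², so V_SG − |V_tp| = √(2 I_D / k_p) = √(2 × 2.79 / 2.9) = 1.39 V.
V_SG = 0.74 + 1.39 = 2.13 V.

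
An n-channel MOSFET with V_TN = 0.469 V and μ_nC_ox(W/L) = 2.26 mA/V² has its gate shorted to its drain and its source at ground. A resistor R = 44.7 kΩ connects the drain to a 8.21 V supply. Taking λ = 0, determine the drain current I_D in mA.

With gate tied to drain, V_GS = V_DS ≥ V_GS − V_TN, so the device is in saturation.
KCL at the drain: ½ k_n (V_GS − V_TN)² = (V_DD − V_GS)/R.
Let x = V_GS − 0.469. Then 50.5 x² + x − 7.741 = 0, giving x = 0.382 V (positive root), so V_GS = 0.851 V.
I_D = (V_DD − V_GS)/R = (8.21 − 0.851) / 44.7 = 0.165 mA.

I_D = 0.165 mA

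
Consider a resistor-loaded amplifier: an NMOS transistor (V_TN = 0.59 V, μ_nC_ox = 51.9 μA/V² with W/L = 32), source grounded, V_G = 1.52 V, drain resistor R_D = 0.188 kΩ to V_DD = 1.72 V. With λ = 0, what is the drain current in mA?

I_D = 0.718 mA

V_GS = V_G = 1.52 V, so V_ov = 1.52 − 0.59 = 0.93 V.
k_n = μ_nC_ox · (W/L) = 1.661 mA/V².
Assume saturation: I_D = ½ k_n V_ov² = 0.5 × 1.661 × 0.93² = 0.718 mA, giving V_DS = V_DD − I_D R_D = 1.72 − 0.718 × 0.188 = 1.58 V.
V_DS = 1.58 V ≥ V_ov = 0.93 V, confirming saturation.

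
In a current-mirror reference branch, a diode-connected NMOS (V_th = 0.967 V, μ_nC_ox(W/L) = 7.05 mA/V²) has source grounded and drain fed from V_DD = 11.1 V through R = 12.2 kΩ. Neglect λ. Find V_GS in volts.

V_GS = 1.44 V

With gate tied to drain, V_GS = V_DS ≥ V_GS − V_th, so the device is in saturation.
KCL at the drain: ½ k_n (V_GS − V_th)² = (V_DD − V_GS)/R.
Let x = V_GS − 0.967. Then 43 x² + x − 10.13 = 0, giving x = 0.474 V (positive root), so V_GS = 1.44 V.
I_D = (V_DD − V_GS)/R = (11.1 − 1.44) / 12.2 = 0.792 mA.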